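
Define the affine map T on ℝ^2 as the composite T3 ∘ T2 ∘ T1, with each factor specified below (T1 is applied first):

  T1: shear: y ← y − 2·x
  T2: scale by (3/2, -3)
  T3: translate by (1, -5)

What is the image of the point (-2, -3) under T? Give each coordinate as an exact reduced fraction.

T1 shear: y ← y − 2·x: (-2, -3) → (-2, 1)
T2 scale by (3/2, -3): (-2, 1) → (-3, -3)
T3 translate by (1, -5): (-3, -3) → (-2, -8)

T(p) = (-2, -8)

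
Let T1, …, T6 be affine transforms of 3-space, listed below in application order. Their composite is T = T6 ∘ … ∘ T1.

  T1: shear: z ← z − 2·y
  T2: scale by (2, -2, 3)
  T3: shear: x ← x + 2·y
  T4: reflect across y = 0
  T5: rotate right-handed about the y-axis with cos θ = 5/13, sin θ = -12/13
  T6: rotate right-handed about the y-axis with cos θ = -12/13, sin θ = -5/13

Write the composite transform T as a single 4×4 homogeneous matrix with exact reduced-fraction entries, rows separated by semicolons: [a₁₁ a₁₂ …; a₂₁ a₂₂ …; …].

T = [-240/169 -18/13 357/169 0; 0 2 0 0; -238/169 92/13 -360/169 0; 0 0 0 1]

T1 = [1 0 0 0; 0 1 0 0; 0 -2 1 0; 0 0 0 1]
T2·T1 = [2 0 0 0; 0 -2 0 0; 0 -6 3 0; 0 0 0 1]
T3·…·T1 = [2 -4 0 0; 0 -2 0 0; 0 -6 3 0; 0 0 0 1]
T4·…·T1 = [2 -4 0 0; 0 2 0 0; 0 -6 3 0; 0 0 0 1]
T5·…·T1 = [10/13 4 -36/13 0; 0 2 0 0; 24/13 -6 15/13 0; 0 0 0 1]
T6·…·T1 = [-240/169 -18/13 357/169 0; 0 2 0 0; -238/169 92/13 -360/169 0; 0 0 0 1]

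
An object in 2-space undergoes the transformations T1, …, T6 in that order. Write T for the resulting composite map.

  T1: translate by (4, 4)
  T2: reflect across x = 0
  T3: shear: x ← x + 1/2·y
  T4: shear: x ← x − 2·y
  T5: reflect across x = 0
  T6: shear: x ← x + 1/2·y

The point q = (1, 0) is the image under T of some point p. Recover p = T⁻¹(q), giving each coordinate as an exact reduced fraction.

p = (-3, -4)

T1 = [1 0 4; 0 1 4; 0 0 1]
T2·T1 = [-1 0 -4; 0 1 4; 0 0 1]
T3·…·T1 = [-1 1/2 -2; 0 1 4; 0 0 1]
T4·…·T1 = [-1 -3/2 -10; 0 1 4; 0 0 1]
T5·…·T1 = [1 3/2 10; 0 1 4; 0 0 1]
T6·…·T1 = [1 2 12; 0 1 4; 0 0 1]
det M = 1; M⁻¹ = [1 -2 -4; 0 1 -4; 0 0 1]
M⁻¹ · (1, 0)ᵀ = (-3, -4)ᵀ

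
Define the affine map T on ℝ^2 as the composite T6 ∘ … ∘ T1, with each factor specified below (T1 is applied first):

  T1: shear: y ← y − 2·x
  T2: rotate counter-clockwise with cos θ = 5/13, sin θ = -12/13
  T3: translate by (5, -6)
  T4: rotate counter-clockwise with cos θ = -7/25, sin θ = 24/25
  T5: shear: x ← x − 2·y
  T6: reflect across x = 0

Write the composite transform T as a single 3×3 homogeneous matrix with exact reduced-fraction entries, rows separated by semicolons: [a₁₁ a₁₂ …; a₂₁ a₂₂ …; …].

T = [-253/65 142/65 43/5; -302/325 253/325 162/25; 0 0 1]

T1 = [1 0 0; -2 1 0; 0 0 1]
T2·T1 = [-19/13 12/13 0; -22/13 5/13 0; 0 0 1]
T3·…·T1 = [-19/13 12/13 5; -22/13 5/13 -6; 0 0 1]
T4·…·T1 = [661/325 -204/325 109/25; -302/325 253/325 162/25; 0 0 1]
T5·…·T1 = [253/65 -142/65 -43/5; -302/325 253/325 162/25; 0 0 1]
T6·…·T1 = [-253/65 142/65 43/5; -302/325 253/325 162/25; 0 0 1]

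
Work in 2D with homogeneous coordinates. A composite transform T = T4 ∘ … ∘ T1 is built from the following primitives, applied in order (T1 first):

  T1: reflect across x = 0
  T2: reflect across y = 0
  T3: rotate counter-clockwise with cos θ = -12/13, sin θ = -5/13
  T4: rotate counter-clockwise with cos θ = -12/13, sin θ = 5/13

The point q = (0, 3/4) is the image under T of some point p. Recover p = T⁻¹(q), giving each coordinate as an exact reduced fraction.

T1 = [-1 0 0; 0 1 0; 0 0 1]
T2·T1 = [-1 0 0; 0 -1 0; 0 0 1]
T3·…·T1 = [12/13 -5/13 0; 5/13 12/13 0; 0 0 1]
T4·…·T1 = [-1 0 0; 0 -1 0; 0 0 1]
det M = 1; M⁻¹ = [-1 0 0; 0 -1 0; 0 0 1]
M⁻¹ · (0, 3/4)ᵀ = (0, -3/4)ᵀ

p = (0, -3/4)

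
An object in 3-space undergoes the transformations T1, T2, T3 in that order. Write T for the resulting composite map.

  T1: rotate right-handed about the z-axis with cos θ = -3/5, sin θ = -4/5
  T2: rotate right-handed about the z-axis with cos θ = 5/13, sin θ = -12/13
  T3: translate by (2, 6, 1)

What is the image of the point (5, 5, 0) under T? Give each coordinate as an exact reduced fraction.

T1 rotate right-handed about the z-axis with cos θ = -3/5, sin θ = -4/5: (5, 5, 0) → (1, -7, 0)
T2 rotate right-handed about the z-axis with cos θ = 5/13, sin θ = -12/13: (1, -7, 0) → (-79/13, -47/13, 0)
T3 translate by (2, 6, 1): (-79/13, -47/13, 0) → (-53/13, 31/13, 1)

T(p) = (-53/13, 31/13, 1)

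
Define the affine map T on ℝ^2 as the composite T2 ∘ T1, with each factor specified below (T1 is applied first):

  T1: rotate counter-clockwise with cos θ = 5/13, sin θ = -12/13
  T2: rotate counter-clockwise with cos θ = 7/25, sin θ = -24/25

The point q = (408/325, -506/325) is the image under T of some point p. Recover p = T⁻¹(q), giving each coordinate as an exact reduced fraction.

T1 = [5/13 12/13 0; -12/13 5/13 0; 0 0 1]
T2·T1 = [-253/325 204/325 0; -204/325 -253/325 0; 0 0 1]
det M = 1; M⁻¹ = [-253/325 -204/325 0; 204/325 -253/325 0; 0 0 1]
M⁻¹ · (408/325, -506/325)ᵀ = (0, 2)ᵀ

p = (0, 2)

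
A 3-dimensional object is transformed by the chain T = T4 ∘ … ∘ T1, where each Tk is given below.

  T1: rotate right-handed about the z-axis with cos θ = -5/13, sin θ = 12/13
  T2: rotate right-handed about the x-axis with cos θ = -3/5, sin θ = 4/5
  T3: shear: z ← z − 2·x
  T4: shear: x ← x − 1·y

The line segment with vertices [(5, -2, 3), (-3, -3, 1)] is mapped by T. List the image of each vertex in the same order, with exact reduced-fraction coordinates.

T1 rotate right-handed about the z-axis with cos θ = -5/13, sin θ = 12/13: (5, -2, 3) → (-1/13, 70/13, 3); (-3, -3, 1) → (51/13, -21/13, 1)
T2 rotate right-handed about the x-axis with cos θ = -3/5, sin θ = 4/5: (-1/13, 70/13, 3) → (-1/13, -366/65, 163/65); (51/13, -21/13, 1) → (51/13, 11/65, -123/65)
T3 shear: z ← z − 2·x: (-1/13, -366/65, 163/65) → (-1/13, -366/65, 173/65); (51/13, 11/65, -123/65) → (51/13, 11/65, -633/65)
T4 shear: x ← x − 1·y: (-1/13, -366/65, 173/65) → (361/65, -366/65, 173/65); (51/13, 11/65, -633/65) → (244/65, 11/65, -633/65)

image vertices: (361/65, -366/65, 173/65), (244/65, 11/65, -633/65)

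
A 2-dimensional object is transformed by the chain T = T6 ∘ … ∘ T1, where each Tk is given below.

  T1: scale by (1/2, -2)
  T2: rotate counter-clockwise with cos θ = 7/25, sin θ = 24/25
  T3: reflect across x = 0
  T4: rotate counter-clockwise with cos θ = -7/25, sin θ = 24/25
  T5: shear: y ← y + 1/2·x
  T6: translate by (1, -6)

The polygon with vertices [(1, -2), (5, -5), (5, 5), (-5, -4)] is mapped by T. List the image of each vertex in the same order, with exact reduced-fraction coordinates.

image vertices: (-393/250, -2091/500), (-1621/250, -1327/500), (1067/250, -7071/500), (-1491/1250, 2483/2500)

T1 scale by (1/2, -2): (1, -2) → (1/2, 4); (5, -5) → (5/2, 10); (5, 5) → (5/2, -10); (-5, -4) → (-5/2, 8)
T2 rotate counter-clockwise with cos θ = 7/25, sin θ = 24/25: (1/2, 4) → (-37/10, 8/5); (5/2, 10) → (-89/10, 26/5); (5/2, -10) → (103/10, -2/5); (-5/2, 8) → (-419/50, -4/25)
T3 reflect across x = 0: (-37/10, 8/5) → (37/10, 8/5); (-89/10, 26/5) → (89/10, 26/5); (103/10, -2/5) → (-103/10, -2/5); (-419/50, -4/25) → (419/50, -4/25)
T4 rotate counter-clockwise with cos θ = -7/25, sin θ = 24/25: (37/10, 8/5) → (-643/250, 388/125); (89/10, 26/5) → (-1871/250, 886/125); (-103/10, -2/5) → (817/250, -1222/125); (419/50, -4/25) → (-2741/1250, 5056/625)
T5 shear: y ← y + 1/2·x: (-643/250, 388/125) → (-643/250, 909/500); (-1871/250, 886/125) → (-1871/250, 1673/500); (817/250, -1222/125) → (817/250, -4071/500); (-2741/1250, 5056/625) → (-2741/1250, 17483/2500)
T6 translate by (1, -6): (-643/250, 909/500) → (-393/250, -2091/500); (-1871/250, 1673/500) → (-1621/250, -1327/500); (817/250, -4071/500) → (1067/250, -7071/500); (-2741/1250, 17483/2500) → (-1491/1250, 2483/2500)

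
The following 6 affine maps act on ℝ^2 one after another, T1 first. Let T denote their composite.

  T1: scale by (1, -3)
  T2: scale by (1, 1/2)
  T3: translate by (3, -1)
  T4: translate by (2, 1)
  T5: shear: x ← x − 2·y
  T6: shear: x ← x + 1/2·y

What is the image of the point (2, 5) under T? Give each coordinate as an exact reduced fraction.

T1 scale by (1, -3): (2, 5) → (2, -15)
T2 scale by (1, 1/2): (2, -15) → (2, -15/2)
T3 translate by (3, -1): (2, -15/2) → (5, -17/2)
T4 translate by (2, 1): (5, -17/2) → (7, -15/2)
T5 shear: x ← x − 2·y: (7, -15/2) → (22, -15/2)
T6 shear: x ← x + 1/2·y: (22, -15/2) → (73/4, -15/2)

T(p) = (73/4, -15/2)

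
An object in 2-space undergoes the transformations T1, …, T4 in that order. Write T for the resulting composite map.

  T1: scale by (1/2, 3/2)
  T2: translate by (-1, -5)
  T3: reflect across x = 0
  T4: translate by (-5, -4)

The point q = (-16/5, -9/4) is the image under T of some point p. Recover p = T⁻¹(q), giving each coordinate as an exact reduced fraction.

p = (-8/5, 9/2)

T1 = [1/2 0 0; 0 3/2 0; 0 0 1]
T2·T1 = [1/2 0 -1; 0 3/2 -5; 0 0 1]
T3·…·T1 = [-1/2 0 1; 0 3/2 -5; 0 0 1]
T4·…·T1 = [-1/2 0 -4; 0 3/2 -9; 0 0 1]
det M = -3/4; M⁻¹ = [-2 0 -8; 0 2/3 6; 0 0 1]
M⁻¹ · (-16/5, -9/4)ᵀ = (-8/5, 9/2)ᵀ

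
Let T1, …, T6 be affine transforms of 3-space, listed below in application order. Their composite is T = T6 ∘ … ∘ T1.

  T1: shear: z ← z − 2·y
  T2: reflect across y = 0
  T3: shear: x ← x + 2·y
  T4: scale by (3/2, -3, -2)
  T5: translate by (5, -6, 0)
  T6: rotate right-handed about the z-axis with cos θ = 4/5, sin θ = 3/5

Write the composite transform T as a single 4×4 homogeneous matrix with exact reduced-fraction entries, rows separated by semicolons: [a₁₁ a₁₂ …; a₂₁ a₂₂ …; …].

T = [6/5 -21/5 0 38/5; 9/10 3/5 0 -9/5; 0 4 -2 0; 0 0 0 1]

T1 = [1 0 0 0; 0 1 0 0; 0 -2 1 0; 0 0 0 1]
T2·T1 = [1 0 0 0; 0 -1 0 0; 0 -2 1 0; 0 0 0 1]
T3·…·T1 = [1 -2 0 0; 0 -1 0 0; 0 -2 1 0; 0 0 0 1]
T4·…·T1 = [3/2 -3 0 0; 0 3 0 0; 0 4 -2 0; 0 0 0 1]
T5·…·T1 = [3/2 -3 0 5; 0 3 0 -6; 0 4 -2 0; 0 0 0 1]
T6·…·T1 = [6/5 -21/5 0 38/5; 9/10 3/5 0 -9/5; 0 4 -2 0; 0 0 0 1]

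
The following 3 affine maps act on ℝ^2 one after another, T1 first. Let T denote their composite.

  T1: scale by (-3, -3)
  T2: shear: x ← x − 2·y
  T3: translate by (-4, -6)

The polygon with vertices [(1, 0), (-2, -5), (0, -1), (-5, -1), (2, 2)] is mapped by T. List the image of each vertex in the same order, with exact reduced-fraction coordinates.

T1 scale by (-3, -3): (1, 0) → (-3, 0); (-2, -5) → (6, 15); (0, -1) → (0, 3); (-5, -1) → (15, 3); (2, 2) → (-6, -6)
T2 shear: x ← x − 2·y: (-3, 0) → (-3, 0); (6, 15) → (-24, 15); (0, 3) → (-6, 3); (15, 3) → (9, 3); (-6, -6) → (6, -6)
T3 translate by (-4, -6): (-3, 0) → (-7, -6); (-24, 15) → (-28, 9); (-6, 3) → (-10, -3); (9, 3) → (5, -3); (6, -6) → (2, -12)

image vertices: (-7, -6), (-28, 9), (-10, -3), (5, -3), (2, -12)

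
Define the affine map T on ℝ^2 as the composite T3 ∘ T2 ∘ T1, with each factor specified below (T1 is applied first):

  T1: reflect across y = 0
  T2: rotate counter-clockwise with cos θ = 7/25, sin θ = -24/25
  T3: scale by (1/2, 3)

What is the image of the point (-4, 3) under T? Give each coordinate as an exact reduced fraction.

T1 reflect across y = 0: (-4, 3) → (-4, -3)
T2 rotate counter-clockwise with cos θ = 7/25, sin θ = -24/25: (-4, -3) → (-4, 3)
T3 scale by (1/2, 3): (-4, 3) → (-2, 9)

T(p) = (-2, 9)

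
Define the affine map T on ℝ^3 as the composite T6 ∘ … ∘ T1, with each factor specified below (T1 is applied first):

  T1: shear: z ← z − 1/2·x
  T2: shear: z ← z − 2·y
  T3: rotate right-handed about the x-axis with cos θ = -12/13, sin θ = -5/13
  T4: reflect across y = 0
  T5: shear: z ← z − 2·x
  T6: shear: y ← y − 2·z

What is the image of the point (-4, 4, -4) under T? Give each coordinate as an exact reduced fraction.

T(p) = (-4, -310/13, 204/13)

T1 shear: z ← z − 1/2·x: (-4, 4, -4) → (-4, 4, -2)
T2 shear: z ← z − 2·y: (-4, 4, -2) → (-4, 4, -10)
T3 rotate right-handed about the x-axis with cos θ = -12/13, sin θ = -5/13: (-4, 4, -10) → (-4, -98/13, 100/13)
T4 reflect across y = 0: (-4, -98/13, 100/13) → (-4, 98/13, 100/13)
T5 shear: z ← z − 2·x: (-4, 98/13, 100/13) → (-4, 98/13, 204/13)
T6 shear: y ← y − 2·z: (-4, 98/13, 204/13) → (-4, -310/13, 204/13)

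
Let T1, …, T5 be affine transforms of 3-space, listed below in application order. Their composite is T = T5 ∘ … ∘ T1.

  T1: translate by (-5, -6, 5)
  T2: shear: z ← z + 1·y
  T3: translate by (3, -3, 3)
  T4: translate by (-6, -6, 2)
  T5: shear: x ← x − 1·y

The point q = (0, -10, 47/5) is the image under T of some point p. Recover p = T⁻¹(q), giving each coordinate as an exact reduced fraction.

p = (-2, 5, 2/5)

T1 = [1 0 0 -5; 0 1 0 -6; 0 0 1 5; 0 0 0 1]
T2·T1 = [1 0 0 -5; 0 1 0 -6; 0 1 1 -1; 0 0 0 1]
T3·…·T1 = [1 0 0 -2; 0 1 0 -9; 0 1 1 2; 0 0 0 1]
T4·…·T1 = [1 0 0 -8; 0 1 0 -15; 0 1 1 4; 0 0 0 1]
T5·…·T1 = [1 -1 0 7; 0 1 0 -15; 0 1 1 4; 0 0 0 1]
det M = 1; M⁻¹ = [1 1 0 8; 0 1 0 15; 0 -1 1 -19; 0 0 0 1]
M⁻¹ · (0, -10, 47/5)ᵀ = (-2, 5, 2/5)ᵀ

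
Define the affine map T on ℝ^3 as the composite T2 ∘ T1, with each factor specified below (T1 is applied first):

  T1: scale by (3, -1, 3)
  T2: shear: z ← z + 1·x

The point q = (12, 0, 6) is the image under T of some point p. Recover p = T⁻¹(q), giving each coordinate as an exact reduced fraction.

p = (4, 0, -2)

T1 = [3 0 0 0; 0 -1 0 0; 0 0 3 0; 0 0 0 1]
T2·T1 = [3 0 0 0; 0 -1 0 0; 3 0 3 0; 0 0 0 1]
det M = -9; M⁻¹ = [1/3 0 0 0; 0 -1 0 0; -1/3 0 1/3 0; 0 0 0 1]
M⁻¹ · (12, 0, 6)ᵀ = (4, 0, -2)ᵀ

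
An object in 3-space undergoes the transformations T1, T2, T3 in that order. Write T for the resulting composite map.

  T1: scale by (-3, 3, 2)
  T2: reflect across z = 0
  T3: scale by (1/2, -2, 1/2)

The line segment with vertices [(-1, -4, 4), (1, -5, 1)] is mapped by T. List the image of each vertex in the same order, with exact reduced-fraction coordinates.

image vertices: (3/2, 24, -4), (-3/2, 30, -1)

T1 scale by (-3, 3, 2): (-1, -4, 4) → (3, -12, 8); (1, -5, 1) → (-3, -15, 2)
T2 reflect across z = 0: (3, -12, 8) → (3, -12, -8); (-3, -15, 2) → (-3, -15, -2)
T3 scale by (1/2, -2, 1/2): (3, -12, -8) → (3/2, 24, -4); (-3, -15, -2) → (-3/2, 30, -1)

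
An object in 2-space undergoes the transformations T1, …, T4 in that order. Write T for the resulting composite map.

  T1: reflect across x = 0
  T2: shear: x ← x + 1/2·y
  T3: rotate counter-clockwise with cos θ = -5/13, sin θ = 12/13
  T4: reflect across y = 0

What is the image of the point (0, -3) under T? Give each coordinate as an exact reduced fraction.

T1 reflect across x = 0: (0, -3) → (0, -3)
T2 shear: x ← x + 1/2·y: (0, -3) → (-3/2, -3)
T3 rotate counter-clockwise with cos θ = -5/13, sin θ = 12/13: (-3/2, -3) → (87/26, -3/13)
T4 reflect across y = 0: (87/26, -3/13) → (87/26, 3/13)

T(p) = (87/26, 3/13)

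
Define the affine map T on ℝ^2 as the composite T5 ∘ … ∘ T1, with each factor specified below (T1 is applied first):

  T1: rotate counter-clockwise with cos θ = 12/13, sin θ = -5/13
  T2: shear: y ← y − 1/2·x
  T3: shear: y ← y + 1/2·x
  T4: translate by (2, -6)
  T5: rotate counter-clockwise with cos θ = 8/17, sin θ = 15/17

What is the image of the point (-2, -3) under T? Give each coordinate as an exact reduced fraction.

T1 rotate counter-clockwise with cos θ = 12/13, sin θ = -5/13: (-2, -3) → (-3, -2)
T2 shear: y ← y − 1/2·x: (-3, -2) → (-3, -1/2)
T3 shear: y ← y + 1/2·x: (-3, -1/2) → (-3, -2)
T4 translate by (2, -6): (-3, -2) → (-1, -8)
T5 rotate counter-clockwise with cos θ = 8/17, sin θ = 15/17: (-1, -8) → (112/17, -79/17)

T(p) = (112/17, -79/17)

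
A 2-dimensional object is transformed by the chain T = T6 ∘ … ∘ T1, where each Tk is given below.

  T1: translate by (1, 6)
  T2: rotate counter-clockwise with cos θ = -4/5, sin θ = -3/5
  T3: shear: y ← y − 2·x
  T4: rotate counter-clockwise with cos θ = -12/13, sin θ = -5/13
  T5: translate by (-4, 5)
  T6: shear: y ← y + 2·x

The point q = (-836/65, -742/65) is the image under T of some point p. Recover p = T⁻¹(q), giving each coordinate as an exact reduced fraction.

p = (-3, -1)

T1 = [1 0 1; 0 1 6; 0 0 1]
T2·T1 = [-4/5 3/5 14/5; -3/5 -4/5 -27/5; 0 0 1]
T3·…·T1 = [-4/5 3/5 14/5; 1 -2 -11; 0 0 1]
T4·…·T1 = [73/65 -86/65 -443/65; -8/13 21/13 118/13; 0 0 1]
T5·…·T1 = [73/65 -86/65 -703/65; -8/13 21/13 183/13; 0 0 1]
T6·…·T1 = [73/65 -86/65 -703/65; 106/65 -67/65 -491/65; 0 0 1]
det M = 1; M⁻¹ = [-67/65 86/65 -15/13; -106/65 73/65 -119/13; 0 0 1]
M⁻¹ · (-836/65, -742/65)ᵀ = (-3, -1)ᵀ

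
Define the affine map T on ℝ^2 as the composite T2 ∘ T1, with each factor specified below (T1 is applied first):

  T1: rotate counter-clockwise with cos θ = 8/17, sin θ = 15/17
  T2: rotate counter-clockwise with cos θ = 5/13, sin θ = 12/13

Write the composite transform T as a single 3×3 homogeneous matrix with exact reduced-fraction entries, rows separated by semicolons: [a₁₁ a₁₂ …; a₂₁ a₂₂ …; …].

T1 = [8/17 -15/17 0; 15/17 8/17 0; 0 0 1]
T2·T1 = [-140/221 -171/221 0; 171/221 -140/221 0; 0 0 1]

T = [-140/221 -171/221 0; 171/221 -140/221 0; 0 0 1]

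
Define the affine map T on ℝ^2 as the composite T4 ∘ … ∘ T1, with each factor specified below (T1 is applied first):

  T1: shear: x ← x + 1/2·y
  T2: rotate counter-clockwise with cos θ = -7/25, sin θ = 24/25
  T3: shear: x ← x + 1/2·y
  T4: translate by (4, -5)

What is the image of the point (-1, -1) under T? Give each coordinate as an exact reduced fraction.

T1 shear: x ← x + 1/2·y: (-1, -1) → (-3/2, -1)
T2 rotate counter-clockwise with cos θ = -7/25, sin θ = 24/25: (-3/2, -1) → (69/50, -29/25)
T3 shear: x ← x + 1/2·y: (69/50, -29/25) → (4/5, -29/25)
T4 translate by (4, -5): (4/5, -29/25) → (24/5, -154/25)

T(p) = (24/5, -154/25)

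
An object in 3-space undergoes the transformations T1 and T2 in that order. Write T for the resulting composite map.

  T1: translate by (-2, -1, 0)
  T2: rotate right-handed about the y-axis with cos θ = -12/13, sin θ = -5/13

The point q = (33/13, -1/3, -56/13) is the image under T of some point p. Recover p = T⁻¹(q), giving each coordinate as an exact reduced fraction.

T1 = [1 0 0 -2; 0 1 0 -1; 0 0 1 0; 0 0 0 1]
T2·T1 = [-12/13 0 -5/13 24/13; 0 1 0 -1; 5/13 0 -12/13 -10/13; 0 0 0 1]
det M = 1; M⁻¹ = [-12/13 0 5/13 2; 0 1 0 1; -5/13 0 -12/13 0; 0 0 0 1]
M⁻¹ · (33/13, -1/3, -56/13)ᵀ = (-2, 2/3, 3)ᵀ

p = (-2, 2/3, 3)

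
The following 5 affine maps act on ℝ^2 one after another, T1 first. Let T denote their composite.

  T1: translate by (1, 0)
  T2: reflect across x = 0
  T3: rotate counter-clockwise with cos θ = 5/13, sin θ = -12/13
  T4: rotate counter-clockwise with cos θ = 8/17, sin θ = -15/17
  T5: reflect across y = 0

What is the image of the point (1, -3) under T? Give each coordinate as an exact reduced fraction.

T(p) = (-233/221, -762/221)

T1 translate by (1, 0): (1, -3) → (2, -3)
T2 reflect across x = 0: (2, -3) → (-2, -3)
T3 rotate counter-clockwise with cos θ = 5/13, sin θ = -12/13: (-2, -3) → (-46/13, 9/13)
T4 rotate counter-clockwise with cos θ = 8/17, sin θ = -15/17: (-46/13, 9/13) → (-233/221, 762/221)
T5 reflect across y = 0: (-233/221, 762/221) → (-233/221, -762/221)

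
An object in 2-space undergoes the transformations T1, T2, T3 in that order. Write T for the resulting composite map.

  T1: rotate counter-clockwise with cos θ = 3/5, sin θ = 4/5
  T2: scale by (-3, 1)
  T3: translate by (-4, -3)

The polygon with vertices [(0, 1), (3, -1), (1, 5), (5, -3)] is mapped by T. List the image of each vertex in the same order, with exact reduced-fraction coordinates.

T1 rotate counter-clockwise with cos θ = 3/5, sin θ = 4/5: (0, 1) → (-4/5, 3/5); (3, -1) → (13/5, 9/5); (1, 5) → (-17/5, 19/5); (5, -3) → (27/5, 11/5)
T2 scale by (-3, 1): (-4/5, 3/5) → (12/5, 3/5); (13/5, 9/5) → (-39/5, 9/5); (-17/5, 19/5) → (51/5, 19/5); (27/5, 11/5) → (-81/5, 11/5)
T3 translate by (-4, -3): (12/5, 3/5) → (-8/5, -12/5); (-39/5, 9/5) → (-59/5, -6/5); (51/5, 19/5) → (31/5, 4/5); (-81/5, 11/5) → (-101/5, -4/5)

image vertices: (-8/5, -12/5), (-59/5, -6/5), (31/5, 4/5), (-101/5, -4/5)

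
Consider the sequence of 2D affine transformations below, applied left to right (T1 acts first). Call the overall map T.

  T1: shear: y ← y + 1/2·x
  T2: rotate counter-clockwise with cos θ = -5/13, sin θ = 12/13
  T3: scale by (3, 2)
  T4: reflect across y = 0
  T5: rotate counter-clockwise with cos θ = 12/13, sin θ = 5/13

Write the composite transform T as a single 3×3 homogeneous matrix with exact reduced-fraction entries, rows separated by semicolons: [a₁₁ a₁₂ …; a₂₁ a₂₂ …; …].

T1 = [1 0 0; 1/2 1 0; 0 0 1]
T2·T1 = [-11/13 -12/13 0; 19/26 -5/13 0; 0 0 1]
T3·…·T1 = [-33/13 -36/13 0; 19/13 -10/13 0; 0 0 1]
T4·…·T1 = [-33/13 -36/13 0; -19/13 10/13 0; 0 0 1]
T5·…·T1 = [-301/169 -482/169 0; -393/169 -60/169 0; 0 0 1]

T = [-301/169 -482/169 0; -393/169 -60/169 0; 0 0 1]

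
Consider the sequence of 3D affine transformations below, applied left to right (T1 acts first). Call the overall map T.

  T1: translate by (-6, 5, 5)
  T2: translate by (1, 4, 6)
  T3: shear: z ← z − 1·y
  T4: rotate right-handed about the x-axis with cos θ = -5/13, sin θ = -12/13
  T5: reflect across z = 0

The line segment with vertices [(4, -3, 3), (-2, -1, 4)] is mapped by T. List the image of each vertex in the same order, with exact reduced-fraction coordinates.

T1 translate by (-6, 5, 5): (4, -3, 3) → (-2, 2, 8); (-2, -1, 4) → (-8, 4, 9)
T2 translate by (1, 4, 6): (-2, 2, 8) → (-1, 6, 14); (-8, 4, 9) → (-7, 8, 15)
T3 shear: z ← z − 1·y: (-1, 6, 14) → (-1, 6, 8); (-7, 8, 15) → (-7, 8, 7)
T4 rotate right-handed about the x-axis with cos θ = -5/13, sin θ = -12/13: (-1, 6, 8) → (-1, 66/13, -112/13); (-7, 8, 7) → (-7, 44/13, -131/13)
T5 reflect across z = 0: (-1, 66/13, -112/13) → (-1, 66/13, 112/13); (-7, 44/13, -131/13) → (-7, 44/13, 131/13)

image vertices: (-1, 66/13, 112/13), (-7, 44/13, 131/13)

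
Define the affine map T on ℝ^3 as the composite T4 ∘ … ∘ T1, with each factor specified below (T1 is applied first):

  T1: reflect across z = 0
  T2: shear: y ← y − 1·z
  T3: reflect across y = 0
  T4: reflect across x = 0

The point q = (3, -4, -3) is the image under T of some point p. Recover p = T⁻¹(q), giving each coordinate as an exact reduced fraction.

p = (-3, 1, 3)

T1 = [1 0 0 0; 0 1 0 0; 0 0 -1 0; 0 0 0 1]
T2·T1 = [1 0 0 0; 0 1 1 0; 0 0 -1 0; 0 0 0 1]
T3·…·T1 = [1 0 0 0; 0 -1 -1 0; 0 0 -1 0; 0 0 0 1]
T4·…·T1 = [-1 0 0 0; 0 -1 -1 0; 0 0 -1 0; 0 0 0 1]
det M = -1; M⁻¹ = [-1 0 0 0; 0 -1 1 0; 0 0 -1 0; 0 0 0 1]
M⁻¹ · (3, -4, -3)ᵀ = (-3, 1, 3)ᵀ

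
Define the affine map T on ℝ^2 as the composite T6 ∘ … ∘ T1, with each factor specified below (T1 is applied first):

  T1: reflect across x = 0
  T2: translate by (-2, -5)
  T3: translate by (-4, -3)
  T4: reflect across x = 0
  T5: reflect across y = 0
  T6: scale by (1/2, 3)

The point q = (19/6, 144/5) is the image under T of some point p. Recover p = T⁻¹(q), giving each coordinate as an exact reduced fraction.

T1 = [-1 0 0; 0 1 0; 0 0 1]
T2·T1 = [-1 0 -2; 0 1 -5; 0 0 1]
T3·…·T1 = [-1 0 -6; 0 1 -8; 0 0 1]
T4·…·T1 = [1 0 6; 0 1 -8; 0 0 1]
T5·…·T1 = [1 0 6; 0 -1 8; 0 0 1]
T6·…·T1 = [1/2 0 3; 0 -3 24; 0 0 1]
det M = -3/2; M⁻¹ = [2 0 -6; 0 -1/3 8; 0 0 1]
M⁻¹ · (19/6, 144/5)ᵀ = (1/3, -8/5)ᵀ

p = (1/3, -8/5)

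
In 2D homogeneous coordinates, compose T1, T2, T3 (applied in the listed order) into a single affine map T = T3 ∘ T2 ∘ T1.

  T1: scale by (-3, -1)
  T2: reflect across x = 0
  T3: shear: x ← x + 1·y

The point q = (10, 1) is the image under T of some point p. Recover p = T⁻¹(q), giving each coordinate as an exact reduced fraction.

p = (3, -1)

T1 = [-3 0 0; 0 -1 0; 0 0 1]
T2·T1 = [3 0 0; 0 -1 0; 0 0 1]
T3·…·T1 = [3 -1 0; 0 -1 0; 0 0 1]
det M = -3; M⁻¹ = [1/3 -1/3 0; 0 -1 0; 0 0 1]
M⁻¹ · (10, 1)ᵀ = (3, -1)ᵀ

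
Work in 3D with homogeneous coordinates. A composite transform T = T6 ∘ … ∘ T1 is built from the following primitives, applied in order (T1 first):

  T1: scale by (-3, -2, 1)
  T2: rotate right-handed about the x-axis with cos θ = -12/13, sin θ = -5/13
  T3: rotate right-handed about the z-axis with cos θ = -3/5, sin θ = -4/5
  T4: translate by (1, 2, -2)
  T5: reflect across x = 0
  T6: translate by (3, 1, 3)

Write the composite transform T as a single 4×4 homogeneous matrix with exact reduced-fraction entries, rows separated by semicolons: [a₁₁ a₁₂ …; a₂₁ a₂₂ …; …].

T1 = [-3 0 0 0; 0 -2 0 0; 0 0 1 0; 0 0 0 1]
T2·T1 = [-3 0 0 0; 0 24/13 5/13 0; 0 10/13 -12/13 0; 0 0 0 1]
T3·…·T1 = [9/5 96/65 4/13 0; 12/5 -72/65 -3/13 0; 0 10/13 -12/13 0; 0 0 0 1]
T4·…·T1 = [9/5 96/65 4/13 1; 12/5 -72/65 -3/13 2; 0 10/13 -12/13 -2; 0 0 0 1]
T5·…·T1 = [-9/5 -96/65 -4/13 -1; 12/5 -72/65 -3/13 2; 0 10/13 -12/13 -2; 0 0 0 1]
T6·…·T1 = [-9/5 -96/65 -4/13 2; 12/5 -72/65 -3/13 3; 0 10/13 -12/13 1; 0 0 0 1]

T = [-9/5 -96/65 -4/13 2; 12/5 -72/65 -3/13 3; 0 10/13 -12/13 1; 0 0 0 1]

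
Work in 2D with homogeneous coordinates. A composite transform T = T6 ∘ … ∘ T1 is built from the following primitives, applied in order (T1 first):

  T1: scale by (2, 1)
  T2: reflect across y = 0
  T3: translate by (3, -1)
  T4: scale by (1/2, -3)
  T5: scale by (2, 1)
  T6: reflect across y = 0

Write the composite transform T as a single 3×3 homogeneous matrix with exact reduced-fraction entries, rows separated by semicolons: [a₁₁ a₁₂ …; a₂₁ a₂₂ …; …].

T1 = [2 0 0; 0 1 0; 0 0 1]
T2·T1 = [2 0 0; 0 -1 0; 0 0 1]
T3·…·T1 = [2 0 3; 0 -1 -1; 0 0 1]
T4·…·T1 = [1 0 3/2; 0 3 3; 0 0 1]
T5·…·T1 = [2 0 3; 0 3 3; 0 0 1]
T6·…·T1 = [2 0 3; 0 -3 -3; 0 0 1]

T = [2 0 3; 0 -3 -3; 0 0 1]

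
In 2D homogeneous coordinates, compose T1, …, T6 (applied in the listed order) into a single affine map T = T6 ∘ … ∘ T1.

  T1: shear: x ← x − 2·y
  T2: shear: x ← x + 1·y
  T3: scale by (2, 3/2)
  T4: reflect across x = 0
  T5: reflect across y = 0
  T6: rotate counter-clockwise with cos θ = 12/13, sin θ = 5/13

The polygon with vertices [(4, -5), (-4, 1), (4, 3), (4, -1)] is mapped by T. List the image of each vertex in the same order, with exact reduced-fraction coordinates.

image vertices: (-39/2, 0), (255/26, 32/13), (-3/26, -64/13), (-255/26, -32/13)

T1 shear: x ← x − 2·y: (4, -5) → (14, -5); (-4, 1) → (-6, 1); (4, 3) → (-2, 3); (4, -1) → (6, -1)
T2 shear: x ← x + 1·y: (14, -5) → (9, -5); (-6, 1) → (-5, 1); (-2, 3) → (1, 3); (6, -1) → (5, -1)
T3 scale by (2, 3/2): (9, -5) → (18, -15/2); (-5, 1) → (-10, 3/2); (1, 3) → (2, 9/2); (5, -1) → (10, -3/2)
T4 reflect across x = 0: (18, -15/2) → (-18, -15/2); (-10, 3/2) → (10, 3/2); (2, 9/2) → (-2, 9/2); (10, -3/2) → (-10, -3/2)
T5 reflect across y = 0: (-18, -15/2) → (-18, 15/2); (10, 3/2) → (10, -3/2); (-2, 9/2) → (-2, -9/2); (-10, -3/2) → (-10, 3/2)
T6 rotate counter-clockwise with cos θ = 12/13, sin θ = 5/13: (-18, 15/2) → (-39/2, 0); (10, -3/2) → (255/26, 32/13); (-2, -9/2) → (-3/26, -64/13); (-10, 3/2) → (-255/26, -32/13)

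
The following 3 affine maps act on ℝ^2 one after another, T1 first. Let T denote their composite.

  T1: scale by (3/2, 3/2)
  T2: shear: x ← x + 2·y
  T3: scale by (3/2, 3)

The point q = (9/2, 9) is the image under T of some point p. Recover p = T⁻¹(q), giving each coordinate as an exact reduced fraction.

p = (-2, 2)

T1 = [3/2 0 0; 0 3/2 0; 0 0 1]
T2·T1 = [3/2 3 0; 0 3/2 0; 0 0 1]
T3·…·T1 = [9/4 9/2 0; 0 9/2 0; 0 0 1]
det M = 81/8; M⁻¹ = [4/9 -4/9 0; 0 2/9 0; 0 0 1]
M⁻¹ · (9/2, 9)ᵀ = (-2, 2)ᵀ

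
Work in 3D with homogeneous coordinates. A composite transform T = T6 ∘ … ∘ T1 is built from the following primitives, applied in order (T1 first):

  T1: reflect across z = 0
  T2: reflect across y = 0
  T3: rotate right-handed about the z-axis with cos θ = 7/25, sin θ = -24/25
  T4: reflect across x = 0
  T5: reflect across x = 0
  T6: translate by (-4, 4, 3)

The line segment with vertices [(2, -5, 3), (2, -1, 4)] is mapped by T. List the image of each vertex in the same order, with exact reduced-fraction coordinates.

image vertices: (34/25, 87/25, 0), (-62/25, 59/25, -1)

T1 reflect across z = 0: (2, -5, 3) → (2, -5, -3); (2, -1, 4) → (2, -1, -4)
T2 reflect across y = 0: (2, -5, -3) → (2, 5, -3); (2, -1, -4) → (2, 1, -4)
T3 rotate right-handed about the z-axis with cos θ = 7/25, sin θ = -24/25: (2, 5, -3) → (134/25, -13/25, -3); (2, 1, -4) → (38/25, -41/25, -4)
T4 reflect across x = 0: (134/25, -13/25, -3) → (-134/25, -13/25, -3); (38/25, -41/25, -4) → (-38/25, -41/25, -4)
T5 reflect across x = 0: (-134/25, -13/25, -3) → (134/25, -13/25, -3); (-38/25, -41/25, -4) → (38/25, -41/25, -4)
T6 translate by (-4, 4, 3): (134/25, -13/25, -3) → (34/25, 87/25, 0); (38/25, -41/25, -4) → (-62/25, 59/25, -1)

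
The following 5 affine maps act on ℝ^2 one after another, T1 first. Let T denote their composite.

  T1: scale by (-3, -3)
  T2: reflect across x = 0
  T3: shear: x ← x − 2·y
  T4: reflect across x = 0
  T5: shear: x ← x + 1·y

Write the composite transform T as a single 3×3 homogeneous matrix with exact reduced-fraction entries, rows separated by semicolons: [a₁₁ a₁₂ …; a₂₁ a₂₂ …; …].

T1 = [-3 0 0; 0 -3 0; 0 0 1]
T2·T1 = [3 0 0; 0 -3 0; 0 0 1]
T3·…·T1 = [3 6 0; 0 -3 0; 0 0 1]
T4·…·T1 = [-3 -6 0; 0 -3 0; 0 0 1]
T5·…·T1 = [-3 -9 0; 0 -3 0; 0 0 1]

T = [-3 -9 0; 0 -3 0; 0 0 1]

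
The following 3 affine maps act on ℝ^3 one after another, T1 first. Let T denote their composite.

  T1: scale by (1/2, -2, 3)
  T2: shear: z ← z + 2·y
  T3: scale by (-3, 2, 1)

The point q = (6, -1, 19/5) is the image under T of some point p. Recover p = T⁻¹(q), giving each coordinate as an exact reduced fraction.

p = (-4, 1/4, 8/5)

T1 = [1/2 0 0 0; 0 -2 0 0; 0 0 3 0; 0 0 0 1]
T2·T1 = [1/2 0 0 0; 0 -2 0 0; 0 -4 3 0; 0 0 0 1]
T3·…·T1 = [-3/2 0 0 0; 0 -4 0 0; 0 -4 3 0; 0 0 0 1]
det M = 18; M⁻¹ = [-2/3 0 0 0; 0 -1/4 0 0; 0 -1/3 1/3 0; 0 0 0 1]
M⁻¹ · (6, -1, 19/5)ᵀ = (-4, 1/4, 8/5)ᵀ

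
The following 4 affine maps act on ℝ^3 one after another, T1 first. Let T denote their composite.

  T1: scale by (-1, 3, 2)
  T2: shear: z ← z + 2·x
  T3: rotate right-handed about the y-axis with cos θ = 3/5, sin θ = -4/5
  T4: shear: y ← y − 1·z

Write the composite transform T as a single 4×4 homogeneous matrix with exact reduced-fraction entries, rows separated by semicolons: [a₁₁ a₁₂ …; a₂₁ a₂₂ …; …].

T1 = [-1 0 0 0; 0 3 0 0; 0 0 2 0; 0 0 0 1]
T2·T1 = [-1 0 0 0; 0 3 0 0; -2 0 2 0; 0 0 0 1]
T3·…·T1 = [1 0 -8/5 0; 0 3 0 0; -2 0 6/5 0; 0 0 0 1]
T4·…·T1 = [1 0 -8/5 0; 2 3 -6/5 0; -2 0 6/5 0; 0 0 0 1]

T = [1 0 -8/5 0; 2 3 -6/5 0; -2 0 6/5 0; 0 0 0 1]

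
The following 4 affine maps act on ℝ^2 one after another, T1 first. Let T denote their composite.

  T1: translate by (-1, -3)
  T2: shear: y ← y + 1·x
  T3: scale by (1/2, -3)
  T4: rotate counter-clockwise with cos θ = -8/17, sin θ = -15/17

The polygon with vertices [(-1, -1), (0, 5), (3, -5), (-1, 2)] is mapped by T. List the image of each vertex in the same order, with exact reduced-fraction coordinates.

image vertices: (278/17, -129/17), (-41/17, 63/34), (262/17, -159/17), (143/17, -57/17)

T1 translate by (-1, -3): (-1, -1) → (-2, -4); (0, 5) → (-1, 2); (3, -5) → (2, -8); (-1, 2) → (-2, -1)
T2 shear: y ← y + 1·x: (-2, -4) → (-2, -6); (-1, 2) → (-1, 1); (2, -8) → (2, -6); (-2, -1) → (-2, -3)
T3 scale by (1/2, -3): (-2, -6) → (-1, 18); (-1, 1) → (-1/2, -3); (2, -6) → (1, 18); (-2, -3) → (-1, 9)
T4 rotate counter-clockwise with cos θ = -8/17, sin θ = -15/17: (-1, 18) → (278/17, -129/17); (-1/2, -3) → (-41/17, 63/34); (1, 18) → (262/17, -159/17); (-1, 9) → (143/17, -57/17)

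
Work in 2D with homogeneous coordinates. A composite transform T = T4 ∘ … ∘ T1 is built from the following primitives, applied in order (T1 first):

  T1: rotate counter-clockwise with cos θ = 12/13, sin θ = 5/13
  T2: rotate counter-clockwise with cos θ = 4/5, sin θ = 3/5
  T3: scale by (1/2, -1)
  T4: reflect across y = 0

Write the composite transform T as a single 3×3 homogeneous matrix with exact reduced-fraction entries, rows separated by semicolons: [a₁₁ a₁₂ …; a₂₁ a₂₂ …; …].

T = [33/130 -28/65 0; 56/65 33/65 0; 0 0 1]

T1 = [12/13 -5/13 0; 5/13 12/13 0; 0 0 1]
T2·T1 = [33/65 -56/65 0; 56/65 33/65 0; 0 0 1]
T3·…·T1 = [33/130 -28/65 0; -56/65 -33/65 0; 0 0 1]
T4·…·T1 = [33/130 -28/65 0; 56/65 33/65 0; 0 0 1]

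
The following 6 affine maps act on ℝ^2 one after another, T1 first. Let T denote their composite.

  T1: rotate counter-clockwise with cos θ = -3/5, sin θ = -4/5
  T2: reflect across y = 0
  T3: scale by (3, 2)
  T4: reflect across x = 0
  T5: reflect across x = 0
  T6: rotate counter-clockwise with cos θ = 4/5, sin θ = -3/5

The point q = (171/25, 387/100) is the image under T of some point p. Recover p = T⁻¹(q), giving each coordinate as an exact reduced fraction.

T1 = [-3/5 4/5 0; -4/5 -3/5 0; 0 0 1]
T2·T1 = [-3/5 4/5 0; 4/5 3/5 0; 0 0 1]
T3·…·T1 = [-9/5 12/5 0; 8/5 6/5 0; 0 0 1]
T4·…·T1 = [9/5 -12/5 0; 8/5 6/5 0; 0 0 1]
T5·…·T1 = [-9/5 12/5 0; 8/5 6/5 0; 0 0 1]
T6·…·T1 = [-12/25 66/25 0; 59/25 -12/25 0; 0 0 1]
det M = -6; M⁻¹ = [2/25 11/25 0; 59/150 2/25 0; 0 0 1]
M⁻¹ · (171/25, 387/100)ᵀ = (9/4, 3)ᵀ

p = (9/4, 3)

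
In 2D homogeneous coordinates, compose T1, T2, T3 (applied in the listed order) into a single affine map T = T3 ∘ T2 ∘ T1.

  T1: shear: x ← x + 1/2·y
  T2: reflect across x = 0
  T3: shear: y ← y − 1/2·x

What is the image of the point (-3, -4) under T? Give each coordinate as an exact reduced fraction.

T(p) = (5, -13/2)

T1 shear: x ← x + 1/2·y: (-3, -4) → (-5, -4)
T2 reflect across x = 0: (-5, -4) → (5, -4)
T3 shear: y ← y − 1/2·x: (5, -4) → (5, -13/2)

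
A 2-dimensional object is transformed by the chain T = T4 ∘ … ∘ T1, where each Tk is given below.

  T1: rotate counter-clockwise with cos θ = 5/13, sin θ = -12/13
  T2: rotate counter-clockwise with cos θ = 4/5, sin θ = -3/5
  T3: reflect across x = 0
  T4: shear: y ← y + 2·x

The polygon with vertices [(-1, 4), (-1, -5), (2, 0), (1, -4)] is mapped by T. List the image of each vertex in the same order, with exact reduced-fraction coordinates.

T1 rotate counter-clockwise with cos θ = 5/13, sin θ = -12/13: (-1, 4) → (43/13, 32/13); (-1, -5) → (-5, -1); (2, 0) → (10/13, -24/13); (1, -4) → (-43/13, -32/13)
T2 rotate counter-clockwise with cos θ = 4/5, sin θ = -3/5: (43/13, 32/13) → (268/65, -1/65); (-5, -1) → (-23/5, 11/5); (10/13, -24/13) → (-32/65, -126/65); (-43/13, -32/13) → (-268/65, 1/65)
T3 reflect across x = 0: (268/65, -1/65) → (-268/65, -1/65); (-23/5, 11/5) → (23/5, 11/5); (-32/65, -126/65) → (32/65, -126/65); (-268/65, 1/65) → (268/65, 1/65)
T4 shear: y ← y + 2·x: (-268/65, -1/65) → (-268/65, -537/65); (23/5, 11/5) → (23/5, 57/5); (32/65, -126/65) → (32/65, -62/65); (268/65, 1/65) → (268/65, 537/65)

image vertices: (-268/65, -537/65), (23/5, 57/5), (32/65, -62/65), (268/65, 537/65)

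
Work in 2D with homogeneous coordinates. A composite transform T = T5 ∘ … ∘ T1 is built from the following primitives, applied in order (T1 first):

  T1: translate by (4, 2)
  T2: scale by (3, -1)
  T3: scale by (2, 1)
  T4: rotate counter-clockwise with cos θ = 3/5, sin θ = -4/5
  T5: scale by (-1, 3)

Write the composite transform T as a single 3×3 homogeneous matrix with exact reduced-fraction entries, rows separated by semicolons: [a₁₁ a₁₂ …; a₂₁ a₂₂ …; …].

T = [-18/5 4/5 -64/5; -72/5 -9/5 -306/5; 0 0 1]

T1 = [1 0 4; 0 1 2; 0 0 1]
T2·T1 = [3 0 12; 0 -1 -2; 0 0 1]
T3·…·T1 = [6 0 24; 0 -1 -2; 0 0 1]
T4·…·T1 = [18/5 -4/5 64/5; -24/5 -3/5 -102/5; 0 0 1]
T5·…·T1 = [-18/5 4/5 -64/5; -72/5 -9/5 -306/5; 0 0 1]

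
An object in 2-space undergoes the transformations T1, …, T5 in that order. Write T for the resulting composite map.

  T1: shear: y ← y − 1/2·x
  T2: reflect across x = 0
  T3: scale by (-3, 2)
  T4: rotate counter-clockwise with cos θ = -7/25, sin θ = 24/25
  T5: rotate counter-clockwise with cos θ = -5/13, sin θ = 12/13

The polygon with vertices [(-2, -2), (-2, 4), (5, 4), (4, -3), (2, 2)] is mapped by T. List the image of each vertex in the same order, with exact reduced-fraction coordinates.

image vertices: (222/65, 346/65), (3558/325, -1306/325), (-3183/325, -3819/325), (-5076/325, 82/325), (-222/65, -346/65)

T1 shear: y ← y − 1/2·x: (-2, -2) → (-2, -1); (-2, 4) → (-2, 5); (5, 4) → (5, 3/2); (4, -3) → (4, -5); (2, 2) → (2, 1)
T2 reflect across x = 0: (-2, -1) → (2, -1); (-2, 5) → (2, 5); (5, 3/2) → (-5, 3/2); (4, -5) → (-4, -5); (2, 1) → (-2, 1)
T3 scale by (-3, 2): (2, -1) → (-6, -2); (2, 5) → (-6, 10); (-5, 3/2) → (15, 3); (-4, -5) → (12, -10); (-2, 1) → (6, 2)
T4 rotate counter-clockwise with cos θ = -7/25, sin θ = 24/25: (-6, -2) → (18/5, -26/5); (-6, 10) → (-198/25, -214/25); (15, 3) → (-177/25, 339/25); (12, -10) → (156/25, 358/25); (6, 2) → (-18/5, 26/5)
T5 rotate counter-clockwise with cos θ = -5/13, sin θ = 12/13: (18/5, -26/5) → (222/65, 346/65); (-198/25, -214/25) → (3558/325, -1306/325); (-177/25, 339/25) → (-3183/325, -3819/325); (156/25, 358/25) → (-5076/325, 82/325); (-18/5, 26/5) → (-222/65, -346/65)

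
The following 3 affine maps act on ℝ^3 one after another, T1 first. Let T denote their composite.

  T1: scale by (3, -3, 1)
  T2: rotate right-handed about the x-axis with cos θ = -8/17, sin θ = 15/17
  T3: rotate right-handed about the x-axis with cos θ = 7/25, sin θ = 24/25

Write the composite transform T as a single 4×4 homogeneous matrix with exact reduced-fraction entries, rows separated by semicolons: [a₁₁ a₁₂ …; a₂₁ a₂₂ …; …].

T = [3 0 0 0; 0 1248/425 87/425 0; 0 261/425 -416/425 0; 0 0 0 1]

T1 = [3 0 0 0; 0 -3 0 0; 0 0 1 0; 0 0 0 1]
T2·T1 = [3 0 0 0; 0 24/17 -15/17 0; 0 -45/17 -8/17 0; 0 0 0 1]
T3·…·T1 = [3 0 0 0; 0 1248/425 87/425 0; 0 261/425 -416/425 0; 0 0 0 1]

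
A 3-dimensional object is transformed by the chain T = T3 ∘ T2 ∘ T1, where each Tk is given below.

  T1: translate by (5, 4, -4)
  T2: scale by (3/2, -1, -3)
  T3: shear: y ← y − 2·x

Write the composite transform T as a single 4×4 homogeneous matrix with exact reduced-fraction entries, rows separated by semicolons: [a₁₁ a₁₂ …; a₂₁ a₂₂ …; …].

T = [3/2 0 0 15/2; -3 -1 0 -19; 0 0 -3 12; 0 0 0 1]

T1 = [1 0 0 5; 0 1 0 4; 0 0 1 -4; 0 0 0 1]
T2·T1 = [3/2 0 0 15/2; 0 -1 0 -4; 0 0 -3 12; 0 0 0 1]
T3·…·T1 = [3/2 0 0 15/2; -3 -1 0 -19; 0 0 -3 12; 0 0 0 1]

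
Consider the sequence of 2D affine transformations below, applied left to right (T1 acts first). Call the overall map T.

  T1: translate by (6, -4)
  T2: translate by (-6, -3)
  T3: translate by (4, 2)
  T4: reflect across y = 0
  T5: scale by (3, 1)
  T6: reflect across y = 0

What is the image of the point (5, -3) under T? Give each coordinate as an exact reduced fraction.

T(p) = (27, -8)

T1 translate by (6, -4): (5, -3) → (11, -7)
T2 translate by (-6, -3): (11, -7) → (5, -10)
T3 translate by (4, 2): (5, -10) → (9, -8)
T4 reflect across y = 0: (9, -8) → (9, 8)
T5 scale by (3, 1): (9, 8) → (27, 8)
T6 reflect across y = 0: (27, 8) → (27, -8)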